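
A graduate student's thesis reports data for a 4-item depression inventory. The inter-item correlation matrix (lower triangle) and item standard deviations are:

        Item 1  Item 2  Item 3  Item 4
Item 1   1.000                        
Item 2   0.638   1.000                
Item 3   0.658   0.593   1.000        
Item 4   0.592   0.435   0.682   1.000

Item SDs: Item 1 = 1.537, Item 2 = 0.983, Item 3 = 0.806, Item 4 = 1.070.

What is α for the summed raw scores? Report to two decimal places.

α = 0.83

Σσ²ᵢ = 1.537² + 0.983² + 0.806² + 1.070² = 5.1232
Covariances σ_ij = r_ij · s_i · s_j:
  σ(Item 1,Item 2) = 0.638 × 1.537 × 0.983 = 0.9639
  σ(Item 1,Item 3) = 0.658 × 1.537 × 0.806 = 0.8151
  σ(Item 1,Item 4) = 0.592 × 1.537 × 1.070 = 0.9736
  σ(Item 2,Item 3) = 0.593 × 0.983 × 0.806 = 0.4698
  σ(Item 2,Item 4) = 0.435 × 0.983 × 1.070 = 0.4575
  σ(Item 3,Item 4) = 0.682 × 0.806 × 1.070 = 0.5882
σ²_T = Σσ²ᵢ + 2·Σσ_ij = 5.1232 + 2 × 4.2681 = 13.6594
α = (4/3)·(1 − 5.1232/13.6594) = 0.83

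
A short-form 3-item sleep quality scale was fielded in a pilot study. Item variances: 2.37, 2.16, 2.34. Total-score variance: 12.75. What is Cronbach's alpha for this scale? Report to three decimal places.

α = 0.692

Σσ²ᵢ = 2.37 + 2.16 + 2.34 = 6.87
α = (k/(k−1))·(1 − Σσ²ᵢ/total variance) = (3/2)·(1 − 6.87/12.75) = 0.692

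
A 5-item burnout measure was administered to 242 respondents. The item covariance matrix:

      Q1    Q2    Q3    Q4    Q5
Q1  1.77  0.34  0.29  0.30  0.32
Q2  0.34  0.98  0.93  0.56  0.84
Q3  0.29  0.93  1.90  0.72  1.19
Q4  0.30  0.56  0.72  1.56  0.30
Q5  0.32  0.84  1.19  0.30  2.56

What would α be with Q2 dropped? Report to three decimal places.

α = 0.593

Remaining items: Q1, Q3, Q4, Q5 (k = 4).
Σσᵢ² = 1.77 + 1.90 + 1.56 + 2.56 = 7.79
total variance = 7.79 + 2 × 3.12 = 14.03
α (item deleted) = (4/3)·(1 − 7.79/14.03) = 0.593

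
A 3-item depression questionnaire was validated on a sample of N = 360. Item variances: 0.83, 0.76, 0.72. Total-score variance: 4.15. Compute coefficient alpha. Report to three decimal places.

coefficient alpha = 0.665

Σσᵢ² = 0.83 + 0.76 + 0.72 = 2.31
α = (k/(k−1))·(1 − Σσᵢ²/σ²_total) = (3/2)·(1 − 2.31/4.15) = 0.665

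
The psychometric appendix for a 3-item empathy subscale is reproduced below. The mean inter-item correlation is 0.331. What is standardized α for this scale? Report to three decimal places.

Standardized α = k·r̄ / (1 + (k−1)·r̄) = 3 × 0.331 / (1 + 2 × 0.331)
  = 0.9930 / 1.6620 = 0.597

α = 0.597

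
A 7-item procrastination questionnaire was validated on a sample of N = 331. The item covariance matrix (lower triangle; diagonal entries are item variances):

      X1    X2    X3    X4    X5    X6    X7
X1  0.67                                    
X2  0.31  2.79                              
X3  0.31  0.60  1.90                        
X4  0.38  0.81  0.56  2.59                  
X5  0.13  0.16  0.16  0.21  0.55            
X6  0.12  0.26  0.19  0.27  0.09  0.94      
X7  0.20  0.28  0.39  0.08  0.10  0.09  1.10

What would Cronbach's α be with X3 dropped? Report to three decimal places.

Cronbach's α = 0.536

Remaining items: X1, X2, X4, X5, X6, X7 (k = 6).
Σσ²ᵢ = 0.67 + 2.79 + 2.59 + 0.55 + 0.94 + 1.10 = 8.64
σ²_T = 8.64 + 2 × 3.49 = 15.62
α (item deleted) = (6/5)·(1 − 8.64/15.62) = 0.536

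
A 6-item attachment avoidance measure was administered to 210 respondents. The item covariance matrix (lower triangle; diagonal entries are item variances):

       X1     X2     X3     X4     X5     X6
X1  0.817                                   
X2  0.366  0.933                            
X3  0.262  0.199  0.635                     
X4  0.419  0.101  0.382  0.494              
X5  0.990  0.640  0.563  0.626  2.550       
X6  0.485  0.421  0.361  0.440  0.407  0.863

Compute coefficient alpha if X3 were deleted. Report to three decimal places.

Remaining items: X1, X2, X4, X5, X6 (k = 5).
Σσ²ᵢ = 0.817 + 0.933 + 0.494 + 2.550 + 0.863 = 5.657
Var(T) = 5.657 + 2 × 4.895 = 15.447
α (item deleted) = (5/4)·(1 − 5.657/15.447) = 0.792

α = 0.792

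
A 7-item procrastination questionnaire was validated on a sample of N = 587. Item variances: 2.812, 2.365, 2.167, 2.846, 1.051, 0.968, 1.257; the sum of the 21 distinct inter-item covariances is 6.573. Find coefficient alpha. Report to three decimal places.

Σσ²ᵢ = 2.812 + 2.365 + 2.167 + 2.846 + 1.051 + 0.968 + 1.257 = 13.466
Sum of distinct covariances = 6.573
σ²_T = Σσ²ᵢ + 2·Σcov = 13.466 + 2 × 6.573 = 26.612
α = (7/6)·(1 − 13.466/26.612) = 0.576

coefficient alpha = 0.576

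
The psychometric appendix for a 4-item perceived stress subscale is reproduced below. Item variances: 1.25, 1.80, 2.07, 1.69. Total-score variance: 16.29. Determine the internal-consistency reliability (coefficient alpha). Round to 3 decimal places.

α = 0.776

Σσᵢ² = 1.25 + 1.80 + 2.07 + 1.69 = 6.81
α = (k/(k−1))·(1 − Σσᵢ²/Var(T)) = (4/3)·(1 − 6.81/16.29) = 0.776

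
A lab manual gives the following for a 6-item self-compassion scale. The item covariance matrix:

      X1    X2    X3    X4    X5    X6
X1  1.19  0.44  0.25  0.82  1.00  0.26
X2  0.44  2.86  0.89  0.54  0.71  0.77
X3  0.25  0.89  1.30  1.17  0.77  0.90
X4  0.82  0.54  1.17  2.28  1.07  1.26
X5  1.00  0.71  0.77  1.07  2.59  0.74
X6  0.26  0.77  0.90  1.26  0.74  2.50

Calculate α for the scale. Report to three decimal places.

α = 0.775

Σσ²ᵢ = 1.19 + 2.86 + 1.30 + 2.28 + 2.59 + 2.50 = 12.72
Sum of the distinct covariances = 11.59
σ²_T = 12.72 + 2 × 11.59 = 35.90
α = (k/(k−1))·(1 − Σσ²ᵢ/σ²_T) = (6/5)·(1 − 12.72/35.90) = 0.775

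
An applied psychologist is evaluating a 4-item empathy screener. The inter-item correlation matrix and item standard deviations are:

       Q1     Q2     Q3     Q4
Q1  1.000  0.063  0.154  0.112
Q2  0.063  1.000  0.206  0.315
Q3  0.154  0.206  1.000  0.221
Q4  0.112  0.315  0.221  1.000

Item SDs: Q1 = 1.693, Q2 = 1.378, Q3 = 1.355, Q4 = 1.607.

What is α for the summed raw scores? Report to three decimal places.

Σσ²ᵢ = 1.693² + 1.378² + 1.355² + 1.607² = 9.1836
Covariances σ_ij = r_ij · s_i · s_j:
  σ(Q1,Q2) = 0.063 × 1.693 × 1.378 = 0.1470
  σ(Q1,Q3) = 0.154 × 1.693 × 1.355 = 0.3533
  σ(Q1,Q4) = 0.112 × 1.693 × 1.607 = 0.3047
  σ(Q2,Q3) = 0.206 × 1.378 × 1.355 = 0.3846
  σ(Q2,Q4) = 0.315 × 1.378 × 1.607 = 0.6976
  σ(Q3,Q4) = 0.221 × 1.355 × 1.607 = 0.4812
σ²_T = Σσ²ᵢ + 2·Σσ_ij = 9.1836 + 2 × 2.3684 = 13.9204
α = (4/3)·(1 − 9.1836/13.9204) = 0.454

α = 0.454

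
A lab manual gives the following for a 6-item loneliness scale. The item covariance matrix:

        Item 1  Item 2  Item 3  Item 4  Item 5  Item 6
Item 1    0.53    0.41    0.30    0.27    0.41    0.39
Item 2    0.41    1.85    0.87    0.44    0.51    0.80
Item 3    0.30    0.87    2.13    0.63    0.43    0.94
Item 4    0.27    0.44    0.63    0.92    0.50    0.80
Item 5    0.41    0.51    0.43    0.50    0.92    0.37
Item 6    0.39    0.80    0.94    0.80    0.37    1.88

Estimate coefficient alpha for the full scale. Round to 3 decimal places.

Σσᵢ² = 0.53 + 1.85 + 2.13 + 0.92 + 0.92 + 1.88 = 8.23
Sum of off-diagonal covariances = 8.07
total variance = 8.23 + 2 × 8.07 = 24.37
α = (k/(k−1))·(1 − Σσᵢ²/total variance) = (6/5)·(1 − 8.23/24.37) = 0.795

α = 0.795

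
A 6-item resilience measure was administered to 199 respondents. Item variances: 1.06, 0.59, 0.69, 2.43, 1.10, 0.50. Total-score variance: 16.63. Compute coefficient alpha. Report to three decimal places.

sum of item variances = 1.06 + 0.59 + 0.69 + 2.43 + 1.10 + 0.50 = 6.37
α = (k/(k−1))·(1 − sum of item variances/σ²_T) = (6/5)·(1 − 6.37/16.63) = 0.740

coefficient alpha = 0.740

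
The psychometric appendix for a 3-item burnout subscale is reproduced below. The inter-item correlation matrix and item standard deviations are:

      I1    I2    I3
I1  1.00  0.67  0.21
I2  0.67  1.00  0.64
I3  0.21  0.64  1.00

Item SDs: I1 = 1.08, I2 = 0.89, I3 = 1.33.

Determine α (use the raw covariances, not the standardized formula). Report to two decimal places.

α = 0.72

Σσ²ᵢ = 1.08² + 0.89² + 1.33² = 3.7274
Covariances σ_ij = r_ij · s_i · s_j:
  σ(I1,I2) = 0.67 × 1.08 × 0.89 = 0.6440
  σ(I1,I3) = 0.21 × 1.08 × 1.33 = 0.3016
  σ(I2,I3) = 0.64 × 0.89 × 1.33 = 0.7576
σ²_T = Σσ²ᵢ + 2·Σσ_ij = 3.7274 + 2 × 1.7032 = 7.1338
α = (3/2)·(1 − 3.7274/7.1338) = 0.72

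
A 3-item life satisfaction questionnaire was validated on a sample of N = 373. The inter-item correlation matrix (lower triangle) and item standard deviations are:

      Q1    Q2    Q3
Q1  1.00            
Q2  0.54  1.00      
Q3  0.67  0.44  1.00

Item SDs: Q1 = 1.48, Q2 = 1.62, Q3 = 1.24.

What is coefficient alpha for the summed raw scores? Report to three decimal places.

Σσ²ᵢ = 1.48² + 1.62² + 1.24² = 6.3524
Covariances σ_ij = r_ij · s_i · s_j:
  σ(Q1,Q2) = 0.54 × 1.48 × 1.62 = 1.2947
  σ(Q1,Q3) = 0.67 × 1.48 × 1.24 = 1.2296
  σ(Q2,Q3) = 0.44 × 1.62 × 1.24 = 0.8839
σ²_T = Σσ²ᵢ + 2·Σσ_ij = 6.3524 + 2 × 3.4082 = 13.1688
α = (3/2)·(1 − 6.3524/13.1688) = 0.776

α = 0.776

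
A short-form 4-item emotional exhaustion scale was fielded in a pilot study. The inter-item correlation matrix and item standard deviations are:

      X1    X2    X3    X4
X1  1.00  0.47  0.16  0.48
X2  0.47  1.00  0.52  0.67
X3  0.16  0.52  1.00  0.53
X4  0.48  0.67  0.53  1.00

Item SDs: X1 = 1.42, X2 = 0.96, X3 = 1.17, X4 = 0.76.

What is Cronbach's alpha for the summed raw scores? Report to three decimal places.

Cronbach's alpha = 0.732

Σσ²ᵢ = 1.42² + 0.96² + 1.17² + 0.76² = 4.8845
Covariances σ_ij = r_ij · s_i · s_j:
  σ(X1,X2) = 0.47 × 1.42 × 0.96 = 0.6407
  σ(X1,X3) = 0.16 × 1.42 × 1.17 = 0.2658
  σ(X1,X4) = 0.48 × 1.42 × 0.76 = 0.5180
  σ(X2,X3) = 0.52 × 0.96 × 1.17 = 0.5841
  σ(X2,X4) = 0.67 × 0.96 × 0.76 = 0.4888
  σ(X3,X4) = 0.53 × 1.17 × 0.76 = 0.4713
σ²_T = Σσ²ᵢ + 2·Σσ_ij = 4.8845 + 2 × 2.9687 = 10.8219
α = (4/3)·(1 − 4.8845/10.8219) = 0.732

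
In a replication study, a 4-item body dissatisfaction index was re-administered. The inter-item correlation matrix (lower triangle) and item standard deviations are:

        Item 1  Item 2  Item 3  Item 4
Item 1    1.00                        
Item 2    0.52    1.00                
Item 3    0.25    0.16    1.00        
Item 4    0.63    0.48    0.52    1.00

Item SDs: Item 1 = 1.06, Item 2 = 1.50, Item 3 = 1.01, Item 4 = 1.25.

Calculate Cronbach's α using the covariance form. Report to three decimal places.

Σσ²ᵢ = 1.06² + 1.50² + 1.01² + 1.25² = 5.9562
Covariances σ_ij = r_ij · s_i · s_j:
  σ(Item 1,Item 2) = 0.52 × 1.06 × 1.50 = 0.8268
  σ(Item 1,Item 3) = 0.25 × 1.06 × 1.01 = 0.2676
  σ(Item 1,Item 4) = 0.63 × 1.06 × 1.25 = 0.8348
  σ(Item 2,Item 3) = 0.16 × 1.50 × 1.01 = 0.2424
  σ(Item 2,Item 4) = 0.48 × 1.50 × 1.25 = 0.9000
  σ(Item 3,Item 4) = 0.52 × 1.01 × 1.25 = 0.6565
σ²_T = Σσ²ᵢ + 2·Σσ_ij = 5.9562 + 2 × 3.7281 = 13.4124
α = (4/3)·(1 − 5.9562/13.4124) = 0.741

Cronbach's α = 0.741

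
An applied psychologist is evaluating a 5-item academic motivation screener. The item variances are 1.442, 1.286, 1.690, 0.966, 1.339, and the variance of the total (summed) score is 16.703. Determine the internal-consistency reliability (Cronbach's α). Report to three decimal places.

Σσᵢ² = 1.442 + 1.286 + 1.690 + 0.966 + 1.339 = 6.723
α = (k/(k−1))·(1 − Σσᵢ²/σ²_T) = (5/4)·(1 − 6.723/16.703) = 0.747

Cronbach's α = 0.747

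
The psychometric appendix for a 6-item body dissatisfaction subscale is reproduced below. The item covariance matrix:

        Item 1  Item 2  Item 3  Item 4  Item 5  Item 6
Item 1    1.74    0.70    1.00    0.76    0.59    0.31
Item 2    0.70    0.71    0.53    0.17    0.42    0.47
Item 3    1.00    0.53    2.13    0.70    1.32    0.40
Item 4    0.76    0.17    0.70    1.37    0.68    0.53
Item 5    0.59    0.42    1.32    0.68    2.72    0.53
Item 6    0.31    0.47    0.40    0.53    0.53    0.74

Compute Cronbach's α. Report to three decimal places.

Σσᵢ² = 1.74 + 0.71 + 2.13 + 1.37 + 2.72 + 0.74 = 9.41
Sum of the distinct covariances = 9.11
total variance = 9.41 + 2 × 9.11 = 27.63
α = (k/(k−1))·(1 − Σσᵢ²/total variance) = (6/5)·(1 − 9.41/27.63) = 0.791

α = 0.791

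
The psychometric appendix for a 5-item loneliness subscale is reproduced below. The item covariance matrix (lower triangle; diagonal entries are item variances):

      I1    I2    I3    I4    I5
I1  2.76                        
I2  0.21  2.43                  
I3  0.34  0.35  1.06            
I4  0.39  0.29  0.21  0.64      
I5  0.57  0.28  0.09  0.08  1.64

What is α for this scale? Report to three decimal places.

α = 0.496

Σσᵢ² = 2.76 + 2.43 + 1.06 + 0.64 + 1.64 = 8.53
Sum of the distinct covariances = 2.81
total variance = 8.53 + 2 × 2.81 = 14.15
α = (k/(k−1))·(1 − Σσᵢ²/total variance) = (5/4)·(1 − 8.53/14.15) = 0.496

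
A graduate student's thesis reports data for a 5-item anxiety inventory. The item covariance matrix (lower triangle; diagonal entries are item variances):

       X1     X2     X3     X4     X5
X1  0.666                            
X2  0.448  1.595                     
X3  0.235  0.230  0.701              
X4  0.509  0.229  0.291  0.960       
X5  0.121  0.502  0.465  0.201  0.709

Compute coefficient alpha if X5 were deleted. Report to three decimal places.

Remaining items: X1, X2, X3, X4 (k = 4).
sum of item variances = 0.666 + 1.595 + 0.701 + 0.960 = 3.922
σ²_T = 3.922 + 2 × 1.942 = 7.806
α (item deleted) = (4/3)·(1 − 3.922/7.806) = 0.663

coefficient alpha = 0.663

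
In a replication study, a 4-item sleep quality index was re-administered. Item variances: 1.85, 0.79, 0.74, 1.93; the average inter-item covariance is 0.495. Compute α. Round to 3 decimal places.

Σσᵢ² = 1.85 + 0.79 + 0.74 + 1.93 = 5.31
Sum of the 6 distinct covariances = 6 × 0.495 = 2.970
total variance = Σσᵢ² + 2·Σcov = 5.31 + 2 × 2.970 = 11.250
α = (4/3)·(1 − 5.31/11.250) = 0.704

α = 0.704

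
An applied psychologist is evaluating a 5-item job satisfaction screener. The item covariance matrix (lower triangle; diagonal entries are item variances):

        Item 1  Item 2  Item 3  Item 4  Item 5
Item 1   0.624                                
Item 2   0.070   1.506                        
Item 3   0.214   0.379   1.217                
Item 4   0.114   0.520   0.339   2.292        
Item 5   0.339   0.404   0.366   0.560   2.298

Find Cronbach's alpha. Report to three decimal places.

α = 0.568

ΣVar(i) = 0.624 + 1.506 + 1.217 + 2.292 + 2.298 = 7.937
Sum of off-diagonal covariances = 3.305
σ²_total = 7.937 + 2 × 3.305 = 14.547
α = (k/(k−1))·(1 − ΣVar(i)/σ²_total) = (5/4)·(1 − 7.937/14.547) = 0.568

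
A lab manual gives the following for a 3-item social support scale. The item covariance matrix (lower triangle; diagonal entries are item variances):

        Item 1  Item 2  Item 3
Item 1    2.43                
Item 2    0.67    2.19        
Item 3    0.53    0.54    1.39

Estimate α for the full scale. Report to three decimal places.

α = 0.550

Σσᵢ² = 2.43 + 2.19 + 1.39 = 6.01
Sum of the distinct covariances = 1.74
Var(T) = 6.01 + 2 × 1.74 = 9.49
α = (k/(k−1))·(1 − Σσᵢ²/Var(T)) = (3/2)·(1 − 6.01/9.49) = 0.550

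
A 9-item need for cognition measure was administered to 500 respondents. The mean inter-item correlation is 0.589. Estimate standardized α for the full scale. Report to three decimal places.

α = 0.928

Standardized α = k·r̄ / (1 + (k−1)·r̄) = 9 × 0.589 / (1 + 8 × 0.589)
  = 5.3010 / 5.7120 = 0.928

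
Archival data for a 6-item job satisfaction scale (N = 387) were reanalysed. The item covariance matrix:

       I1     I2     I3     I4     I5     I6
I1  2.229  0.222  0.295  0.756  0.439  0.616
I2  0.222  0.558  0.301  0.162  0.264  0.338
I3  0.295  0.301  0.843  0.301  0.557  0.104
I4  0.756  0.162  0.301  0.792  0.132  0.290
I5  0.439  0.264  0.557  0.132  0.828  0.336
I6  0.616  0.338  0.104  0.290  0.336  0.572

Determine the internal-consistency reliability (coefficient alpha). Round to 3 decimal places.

α = 0.765

Σσᵢ² = 2.229 + 0.558 + 0.843 + 0.792 + 0.828 + 0.572 = 5.822
Σ_{i<j} σ_ij = 5.113
total variance = 5.822 + 2 × 5.113 = 16.048
α = (k/(k−1))·(1 − Σσᵢ²/total variance) = (6/5)·(1 − 5.822/16.048) = 0.765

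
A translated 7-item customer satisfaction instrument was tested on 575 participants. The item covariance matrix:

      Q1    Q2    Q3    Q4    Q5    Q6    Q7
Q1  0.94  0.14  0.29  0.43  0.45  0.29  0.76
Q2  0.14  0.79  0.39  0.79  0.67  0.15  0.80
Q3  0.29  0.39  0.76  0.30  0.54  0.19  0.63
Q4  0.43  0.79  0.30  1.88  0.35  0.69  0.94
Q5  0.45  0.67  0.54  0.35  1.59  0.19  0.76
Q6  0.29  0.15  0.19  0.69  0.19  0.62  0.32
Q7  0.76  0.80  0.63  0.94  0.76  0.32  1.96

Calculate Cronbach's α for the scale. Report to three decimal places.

Cronbach's α = 0.819

sum of item variances = 0.94 + 0.79 + 0.76 + 1.88 + 1.59 + 0.62 + 1.96 = 8.54
Sum of off-diagonal covariances = 10.07
total variance = 8.54 + 2 × 10.07 = 28.68
α = (k/(k−1))·(1 − sum of item variances/total variance) = (7/6)·(1 − 8.54/28.68) = 0.819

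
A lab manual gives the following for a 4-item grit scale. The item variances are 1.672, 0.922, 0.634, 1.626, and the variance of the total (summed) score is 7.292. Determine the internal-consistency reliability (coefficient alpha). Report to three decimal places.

Σσ²ᵢ = 1.672 + 0.922 + 0.634 + 1.626 = 4.854
α = (k/(k−1))·(1 − Σσ²ᵢ/Var(T)) = (4/3)·(1 − 4.854/7.292) = 0.446

coefficient alpha = 0.446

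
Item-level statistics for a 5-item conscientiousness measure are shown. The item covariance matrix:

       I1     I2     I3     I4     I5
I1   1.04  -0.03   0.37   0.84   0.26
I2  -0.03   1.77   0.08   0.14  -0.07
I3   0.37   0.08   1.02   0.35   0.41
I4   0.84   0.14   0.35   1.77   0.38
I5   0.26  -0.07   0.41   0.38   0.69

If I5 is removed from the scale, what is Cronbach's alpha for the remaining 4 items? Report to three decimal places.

Remaining items: I1, I2, I3, I4 (k = 4).
ΣVar(i) = 1.04 + 1.77 + 1.02 + 1.77 = 5.60
Var(T) = 5.60 + 2 × 1.75 = 9.10
α (item deleted) = (4/3)·(1 − 5.60/9.10) = 0.513

α = 0.513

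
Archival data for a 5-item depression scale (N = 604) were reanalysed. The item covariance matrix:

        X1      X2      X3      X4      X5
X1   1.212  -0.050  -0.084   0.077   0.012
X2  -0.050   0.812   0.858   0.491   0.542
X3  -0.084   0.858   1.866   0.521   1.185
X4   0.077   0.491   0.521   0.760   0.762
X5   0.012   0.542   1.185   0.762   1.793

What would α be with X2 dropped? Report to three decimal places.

α = 0.623

Remaining items: X1, X3, X4, X5 (k = 4).
ΣVar(i) = 1.212 + 1.866 + 0.760 + 1.793 = 5.631
σ²_T = 5.631 + 2 × 2.473 = 10.577
α (item deleted) = (4/3)·(1 − 5.631/10.577) = 0.623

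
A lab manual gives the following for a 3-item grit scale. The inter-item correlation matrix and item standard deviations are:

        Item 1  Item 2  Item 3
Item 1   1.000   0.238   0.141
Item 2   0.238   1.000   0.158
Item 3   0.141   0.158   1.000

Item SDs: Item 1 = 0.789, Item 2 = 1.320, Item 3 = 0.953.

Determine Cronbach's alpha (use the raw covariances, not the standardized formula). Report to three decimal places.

Σσ²ᵢ = 0.789² + 1.320² + 0.953² = 3.2731
Covariances σ_ij = r_ij · s_i · s_j:
  σ(Item 1,Item 2) = 0.238 × 0.789 × 1.320 = 0.2479
  σ(Item 1,Item 3) = 0.141 × 0.789 × 0.953 = 0.1060
  σ(Item 2,Item 3) = 0.158 × 1.320 × 0.953 = 0.1988
σ²_T = Σσ²ᵢ + 2·Σσ_ij = 3.2731 + 2 × 0.5527 = 4.3785
α = (3/2)·(1 − 3.2731/4.3785) = 0.379

α = 0.379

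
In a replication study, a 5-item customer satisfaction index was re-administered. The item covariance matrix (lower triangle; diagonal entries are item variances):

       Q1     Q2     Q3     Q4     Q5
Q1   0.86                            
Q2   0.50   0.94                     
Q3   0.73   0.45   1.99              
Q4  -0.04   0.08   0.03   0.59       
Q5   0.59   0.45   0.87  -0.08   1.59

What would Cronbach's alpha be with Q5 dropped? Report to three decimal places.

Cronbach's alpha = 0.592

Remaining items: Q1, Q2, Q3, Q4 (k = 4).
ΣVar(i) = 0.86 + 0.94 + 1.99 + 0.59 = 4.38
total variance = 4.38 + 2 × 1.75 = 7.88
α (item deleted) = (4/3)·(1 − 4.38/7.88) = 0.592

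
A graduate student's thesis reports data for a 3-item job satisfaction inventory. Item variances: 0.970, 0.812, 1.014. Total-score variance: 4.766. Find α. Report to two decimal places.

sum of item variances = 0.970 + 0.812 + 1.014 = 2.796
α = (k/(k−1))·(1 − sum of item variances/σ²_T) = (3/2)·(1 − 2.796/4.766) = 0.62

α = 0.62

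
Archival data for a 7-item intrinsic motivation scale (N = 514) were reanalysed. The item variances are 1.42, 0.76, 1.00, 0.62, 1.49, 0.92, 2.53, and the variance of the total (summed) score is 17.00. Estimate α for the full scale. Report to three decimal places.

Σσ²ᵢ = 1.42 + 0.76 + 1.00 + 0.62 + 1.49 + 0.92 + 2.53 = 8.74
α = (k/(k−1))·(1 − Σσ²ᵢ/Var(T)) = (7/6)·(1 − 8.74/17.00) = 0.567

α = 0.567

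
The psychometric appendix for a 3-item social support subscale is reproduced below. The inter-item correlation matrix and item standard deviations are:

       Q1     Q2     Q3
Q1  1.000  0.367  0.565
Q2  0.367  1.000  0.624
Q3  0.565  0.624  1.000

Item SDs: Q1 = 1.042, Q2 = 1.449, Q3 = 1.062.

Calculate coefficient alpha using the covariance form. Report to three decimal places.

Σσ²ᵢ = 1.042² + 1.449² + 1.062² = 4.3132
Covariances σ_ij = r_ij · s_i · s_j:
  σ(Q1,Q2) = 0.367 × 1.042 × 1.449 = 0.5541
  σ(Q1,Q3) = 0.565 × 1.042 × 1.062 = 0.6252
  σ(Q2,Q3) = 0.624 × 1.449 × 1.062 = 0.9602
σ²_T = Σσ²ᵢ + 2·Σσ_ij = 4.3132 + 2 × 2.1395 = 8.5922
α = (3/2)·(1 − 4.3132/8.5922) = 0.747

coefficient alpha = 0.747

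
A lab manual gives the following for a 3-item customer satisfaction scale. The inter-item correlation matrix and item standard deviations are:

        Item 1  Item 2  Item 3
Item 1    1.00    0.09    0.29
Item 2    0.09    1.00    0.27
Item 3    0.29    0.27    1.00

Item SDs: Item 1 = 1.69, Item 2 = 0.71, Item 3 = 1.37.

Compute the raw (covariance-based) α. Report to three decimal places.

Σσ²ᵢ = 1.69² + 0.71² + 1.37² = 5.2371
Covariances σ_ij = r_ij · s_i · s_j:
  σ(Item 1,Item 2) = 0.09 × 1.69 × 0.71 = 0.1080
  σ(Item 1,Item 3) = 0.29 × 1.69 × 1.37 = 0.6714
  σ(Item 2,Item 3) = 0.27 × 0.71 × 1.37 = 0.2626
σ²_T = Σσ²ᵢ + 2·Σσ_ij = 5.2371 + 2 × 1.0420 = 7.3211
α = (3/2)·(1 − 5.2371/7.3211) = 0.427

α = 0.427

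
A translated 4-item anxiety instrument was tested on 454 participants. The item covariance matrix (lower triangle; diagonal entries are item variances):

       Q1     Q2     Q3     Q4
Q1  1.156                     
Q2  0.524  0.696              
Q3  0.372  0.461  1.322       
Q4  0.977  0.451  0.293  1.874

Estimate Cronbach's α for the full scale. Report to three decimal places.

α = 0.733

ΣVar(i) = 1.156 + 0.696 + 1.322 + 1.874 = 5.048
Sum of the distinct covariances = 3.078
σ²_T = 5.048 + 2 × 3.078 = 11.204
α = (k/(k−1))·(1 − ΣVar(i)/σ²_T) = (4/3)·(1 − 5.048/11.204) = 0.733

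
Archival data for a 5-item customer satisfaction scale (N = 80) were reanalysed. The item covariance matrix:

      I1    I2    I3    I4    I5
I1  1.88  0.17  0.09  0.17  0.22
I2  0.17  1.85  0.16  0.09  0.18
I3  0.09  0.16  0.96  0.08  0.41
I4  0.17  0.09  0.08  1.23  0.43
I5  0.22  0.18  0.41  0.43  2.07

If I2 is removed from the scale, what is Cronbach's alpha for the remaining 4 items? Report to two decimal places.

Remaining items: I1, I3, I4, I5 (k = 4).
Σσ²ᵢ = 1.88 + 0.96 + 1.23 + 2.07 = 6.14
σ²_total = 6.14 + 2 × 1.40 = 8.94
α (item deleted) = (4/3)·(1 − 6.14/8.94) = 0.42

Cronbach's alpha = 0.42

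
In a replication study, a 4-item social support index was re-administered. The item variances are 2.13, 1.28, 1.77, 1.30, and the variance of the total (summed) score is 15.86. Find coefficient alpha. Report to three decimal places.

coefficient alpha = 0.789

sum of item variances = 2.13 + 1.28 + 1.77 + 1.30 = 6.48
α = (k/(k−1))·(1 − sum of item variances/Var(T)) = (4/3)·(1 − 6.48/15.86) = 0.789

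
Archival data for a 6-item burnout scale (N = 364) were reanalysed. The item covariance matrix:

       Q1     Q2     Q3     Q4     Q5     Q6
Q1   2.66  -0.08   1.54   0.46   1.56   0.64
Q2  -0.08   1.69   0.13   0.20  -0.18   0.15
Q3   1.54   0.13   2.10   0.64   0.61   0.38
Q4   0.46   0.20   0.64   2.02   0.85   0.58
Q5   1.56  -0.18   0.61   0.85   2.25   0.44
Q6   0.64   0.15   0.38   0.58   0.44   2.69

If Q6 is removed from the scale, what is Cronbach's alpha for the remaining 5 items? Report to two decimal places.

Remaining items: Q1, Q2, Q3, Q4, Q5 (k = 5).
ΣVar(i) = 2.66 + 1.69 + 2.10 + 2.02 + 2.25 = 10.72
total variance = 10.72 + 2 × 5.73 = 22.18
α (item deleted) = (5/4)·(1 − 10.72/22.18) = 0.65

Cronbach's alpha = 0.65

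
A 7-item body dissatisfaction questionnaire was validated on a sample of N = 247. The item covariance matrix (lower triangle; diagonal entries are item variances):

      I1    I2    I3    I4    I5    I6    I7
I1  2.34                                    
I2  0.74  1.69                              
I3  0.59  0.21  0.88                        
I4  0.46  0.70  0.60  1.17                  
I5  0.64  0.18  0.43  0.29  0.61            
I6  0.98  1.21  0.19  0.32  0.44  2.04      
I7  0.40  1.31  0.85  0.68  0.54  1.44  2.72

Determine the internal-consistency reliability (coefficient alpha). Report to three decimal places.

α = 0.814

Σσᵢ² = 2.34 + 1.69 + 0.88 + 1.17 + 0.61 + 2.04 + 2.72 = 11.45
Sum of off-diagonal covariances = 13.20
total variance = 11.45 + 2 × 13.20 = 37.85
α = (k/(k−1))·(1 − Σσᵢ²/total variance) = (7/6)·(1 − 11.45/37.85) = 0.814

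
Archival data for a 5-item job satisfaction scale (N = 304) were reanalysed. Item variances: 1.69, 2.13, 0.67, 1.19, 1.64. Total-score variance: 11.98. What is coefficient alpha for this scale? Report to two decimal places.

Σσᵢ² = 1.69 + 2.13 + 0.67 + 1.19 + 1.64 = 7.32
α = (k/(k−1))·(1 − Σσᵢ²/total variance) = (5/4)·(1 − 7.32/11.98) = 0.49

α = 0.49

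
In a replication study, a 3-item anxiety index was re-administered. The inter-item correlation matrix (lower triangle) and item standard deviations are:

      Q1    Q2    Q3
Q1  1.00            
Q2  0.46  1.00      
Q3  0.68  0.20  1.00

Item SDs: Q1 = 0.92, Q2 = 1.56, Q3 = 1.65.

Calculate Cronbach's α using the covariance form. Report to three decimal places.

Σσ²ᵢ = 0.92² + 1.56² + 1.65² = 6.0025
Covariances σ_ij = r_ij · s_i · s_j:
  σ(Q1,Q2) = 0.46 × 0.92 × 1.56 = 0.6602
  σ(Q1,Q3) = 0.68 × 0.92 × 1.65 = 1.0322
  σ(Q2,Q3) = 0.20 × 1.56 × 1.65 = 0.5148
σ²_T = Σσ²ᵢ + 2·Σσ_ij = 6.0025 + 2 × 2.2072 = 10.4169
α = (3/2)·(1 − 6.0025/10.4169) = 0.636

α = 0.636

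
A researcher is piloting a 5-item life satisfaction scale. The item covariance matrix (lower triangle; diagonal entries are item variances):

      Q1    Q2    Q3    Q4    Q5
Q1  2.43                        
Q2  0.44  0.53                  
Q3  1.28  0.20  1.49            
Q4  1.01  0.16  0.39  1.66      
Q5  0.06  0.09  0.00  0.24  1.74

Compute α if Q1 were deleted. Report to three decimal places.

Remaining items: Q2, Q3, Q4, Q5 (k = 4).
Σσ²ᵢ = 0.53 + 1.49 + 1.66 + 1.74 = 5.42
Var(T) = 5.42 + 2 × 1.08 = 7.58
α (item deleted) = (4/3)·(1 − 5.42/7.58) = 0.380

α = 0.380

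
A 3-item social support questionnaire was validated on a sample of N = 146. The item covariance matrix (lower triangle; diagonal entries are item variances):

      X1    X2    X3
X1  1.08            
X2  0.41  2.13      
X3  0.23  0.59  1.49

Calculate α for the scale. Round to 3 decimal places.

Σσᵢ² = 1.08 + 2.13 + 1.49 = 4.70
Sum of the distinct covariances = 1.23
σ²_T = 4.70 + 2 × 1.23 = 7.16
α = (k/(k−1))·(1 − Σσᵢ²/σ²_T) = (3/2)·(1 − 4.70/7.16) = 0.515

α = 0.515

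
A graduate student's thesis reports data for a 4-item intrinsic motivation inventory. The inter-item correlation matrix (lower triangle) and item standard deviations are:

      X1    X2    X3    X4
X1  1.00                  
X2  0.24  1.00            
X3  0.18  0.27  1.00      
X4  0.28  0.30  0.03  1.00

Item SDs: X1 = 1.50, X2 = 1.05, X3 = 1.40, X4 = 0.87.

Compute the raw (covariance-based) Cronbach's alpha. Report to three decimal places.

Σσ²ᵢ = 1.50² + 1.05² + 1.40² + 0.87² = 6.0694
Covariances σ_ij = r_ij · s_i · s_j:
  σ(X1,X2) = 0.24 × 1.50 × 1.05 = 0.3780
  σ(X1,X3) = 0.18 × 1.50 × 1.40 = 0.3780
  σ(X1,X4) = 0.28 × 1.50 × 0.87 = 0.3654
  σ(X2,X3) = 0.27 × 1.05 × 1.40 = 0.3969
  σ(X2,X4) = 0.30 × 1.05 × 0.87 = 0.2741
  σ(X3,X4) = 0.03 × 1.40 × 0.87 = 0.0365
σ²_T = Σσ²ᵢ + 2·Σσ_ij = 6.0694 + 2 × 1.8289 = 9.7272
α = (4/3)·(1 − 6.0694/9.7272) = 0.501

α = 0.501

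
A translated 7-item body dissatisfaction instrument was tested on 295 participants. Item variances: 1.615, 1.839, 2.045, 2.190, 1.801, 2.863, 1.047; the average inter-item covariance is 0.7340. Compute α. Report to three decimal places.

sum of item variances = 1.615 + 1.839 + 2.045 + 2.190 + 1.801 + 2.863 + 1.047 = 13.400
Sum of the 21 distinct covariances = 21 × 0.7340 = 15.4140
σ²_total = sum of item variances + 2·Σcov = 13.400 + 2 × 15.4140 = 44.2280
α = (7/6)·(1 − 13.400/44.2280) = 0.813

α = 0.813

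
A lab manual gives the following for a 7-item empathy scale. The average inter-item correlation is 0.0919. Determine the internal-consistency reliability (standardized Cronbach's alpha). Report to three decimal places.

Standardized α = k·r̄ / (1 + (k−1)·r̄) = 7 × 0.0919 / (1 + 6 × 0.0919)
  = 0.6433 / 1.5514 = 0.415

α = 0.415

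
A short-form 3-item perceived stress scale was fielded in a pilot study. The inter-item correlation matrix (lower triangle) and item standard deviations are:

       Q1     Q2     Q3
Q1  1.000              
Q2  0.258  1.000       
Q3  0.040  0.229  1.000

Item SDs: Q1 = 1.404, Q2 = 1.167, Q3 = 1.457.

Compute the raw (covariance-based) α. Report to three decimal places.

Σσ²ᵢ = 1.404² + 1.167² + 1.457² = 5.4560
Covariances σ_ij = r_ij · s_i · s_j:
  σ(Q1,Q2) = 0.258 × 1.404 × 1.167 = 0.4227
  σ(Q1,Q3) = 0.040 × 1.404 × 1.457 = 0.0818
  σ(Q2,Q3) = 0.229 × 1.167 × 1.457 = 0.3894
σ²_T = Σσ²ᵢ + 2·Σσ_ij = 5.4560 + 2 × 0.8939 = 7.2438
α = (3/2)·(1 − 5.4560/7.2438) = 0.370

α = 0.370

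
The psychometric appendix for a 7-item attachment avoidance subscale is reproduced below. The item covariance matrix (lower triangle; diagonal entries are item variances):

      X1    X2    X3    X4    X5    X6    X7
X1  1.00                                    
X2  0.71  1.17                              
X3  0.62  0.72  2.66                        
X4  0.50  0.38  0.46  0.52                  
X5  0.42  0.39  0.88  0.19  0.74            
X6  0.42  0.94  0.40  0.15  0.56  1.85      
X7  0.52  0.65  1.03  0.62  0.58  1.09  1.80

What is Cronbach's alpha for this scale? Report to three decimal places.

α = 0.834

sum of item variances = 1.00 + 1.17 + 2.66 + 0.52 + 0.74 + 1.85 + 1.80 = 9.74
Sum of the distinct covariances = 12.23
σ²_T = 9.74 + 2 × 12.23 = 34.20
α = (k/(k−1))·(1 − sum of item variances/σ²_T) = (7/6)·(1 − 9.74/34.20) = 0.834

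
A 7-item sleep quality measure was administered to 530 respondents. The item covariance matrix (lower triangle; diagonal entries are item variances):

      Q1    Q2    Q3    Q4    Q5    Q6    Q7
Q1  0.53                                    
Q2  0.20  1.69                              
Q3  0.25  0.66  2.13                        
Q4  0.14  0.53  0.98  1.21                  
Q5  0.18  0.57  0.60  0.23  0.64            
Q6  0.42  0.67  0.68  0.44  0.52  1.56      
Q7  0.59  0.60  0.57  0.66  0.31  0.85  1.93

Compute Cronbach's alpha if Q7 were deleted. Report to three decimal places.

Remaining items: Q1, Q2, Q3, Q4, Q5, Q6 (k = 6).
Σσᵢ² = 0.53 + 1.69 + 2.13 + 1.21 + 0.64 + 1.56 = 7.76
Var(T) = 7.76 + 2 × 7.07 = 21.90
α (item deleted) = (6/5)·(1 − 7.76/21.90) = 0.775

α = 0.775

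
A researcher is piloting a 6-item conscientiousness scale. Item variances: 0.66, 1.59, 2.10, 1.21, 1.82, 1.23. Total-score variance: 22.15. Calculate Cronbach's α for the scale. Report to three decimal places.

α = 0.734

sum of item variances = 0.66 + 1.59 + 2.10 + 1.21 + 1.82 + 1.23 = 8.61
α = (k/(k−1))·(1 − sum of item variances/σ²_T) = (6/5)·(1 − 8.61/22.15) = 0.734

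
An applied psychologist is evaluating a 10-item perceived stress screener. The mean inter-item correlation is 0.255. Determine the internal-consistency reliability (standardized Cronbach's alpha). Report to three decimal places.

α = 0.774

Standardized α = k·r̄ / (1 + (k−1)·r̄) = 10 × 0.255 / (1 + 9 × 0.255)
  = 2.5500 / 3.2950 = 0.774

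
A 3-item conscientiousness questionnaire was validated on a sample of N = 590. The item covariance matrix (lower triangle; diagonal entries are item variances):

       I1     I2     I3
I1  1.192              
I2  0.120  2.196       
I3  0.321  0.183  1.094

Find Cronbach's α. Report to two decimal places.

Σσᵢ² = 1.192 + 2.196 + 1.094 = 4.482
Σ_{i<j} σ_ij = 0.624
σ²_T = 4.482 + 2 × 0.624 = 5.730
α = (k/(k−1))·(1 − Σσᵢ²/σ²_T) = (3/2)·(1 − 4.482/5.730) = 0.33

α = 0.33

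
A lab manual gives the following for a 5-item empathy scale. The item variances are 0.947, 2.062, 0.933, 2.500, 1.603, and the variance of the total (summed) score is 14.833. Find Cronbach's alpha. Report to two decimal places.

Cronbach's alpha = 0.57

Σσ²ᵢ = 0.947 + 2.062 + 0.933 + 2.500 + 1.603 = 8.045
α = (k/(k−1))·(1 − Σσ²ᵢ/Var(T)) = (5/4)·(1 − 8.045/14.833) = 0.57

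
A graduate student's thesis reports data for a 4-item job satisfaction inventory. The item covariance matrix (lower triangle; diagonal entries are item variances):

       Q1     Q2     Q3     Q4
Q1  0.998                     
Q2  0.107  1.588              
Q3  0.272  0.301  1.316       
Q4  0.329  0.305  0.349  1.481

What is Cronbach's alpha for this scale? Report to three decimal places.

Σσᵢ² = 0.998 + 1.588 + 1.316 + 1.481 = 5.383
Sum of the distinct covariances = 1.663
σ²_T = 5.383 + 2 × 1.663 = 8.709
α = (k/(k−1))·(1 − Σσᵢ²/σ²_T) = (4/3)·(1 − 5.383/8.709) = 0.509

Cronbach's alpha = 0.509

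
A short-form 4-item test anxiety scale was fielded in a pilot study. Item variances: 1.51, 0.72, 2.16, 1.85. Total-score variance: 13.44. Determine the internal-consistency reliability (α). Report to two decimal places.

α = 0.71

Σσᵢ² = 1.51 + 0.72 + 2.16 + 1.85 = 6.24
α = (k/(k−1))·(1 − Σσᵢ²/σ²_T) = (4/3)·(1 − 6.24/13.44) = 0.71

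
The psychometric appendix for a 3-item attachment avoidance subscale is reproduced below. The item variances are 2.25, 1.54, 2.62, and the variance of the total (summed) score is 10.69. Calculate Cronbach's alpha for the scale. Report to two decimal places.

Cronbach's alpha = 0.60

Σσᵢ² = 2.25 + 1.54 + 2.62 = 6.41
α = (k/(k−1))·(1 − Σσᵢ²/σ²_total) = (3/2)·(1 − 6.41/10.69) = 0.60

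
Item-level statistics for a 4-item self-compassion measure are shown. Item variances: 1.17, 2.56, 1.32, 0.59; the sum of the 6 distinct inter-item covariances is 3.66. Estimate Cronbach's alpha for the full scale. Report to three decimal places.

α = 0.753

ΣVar(i) = 1.17 + 2.56 + 1.32 + 0.59 = 5.64
Sum of distinct covariances = 3.66
σ²_total = ΣVar(i) + 2·Σcov = 5.64 + 2 × 3.66 = 12.96
α = (4/3)·(1 − 5.64/12.96) = 0.753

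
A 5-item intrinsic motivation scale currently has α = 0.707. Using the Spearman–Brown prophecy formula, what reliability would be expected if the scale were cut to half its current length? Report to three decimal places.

Length factor m = 1/2
α' = m·α / (1 − (1−m)·α)
   = 1/2 × 0.707 / (1 − (1 − 1/2) × 0.707)
   = 0.3535 / 0.6465 = 0.547

predicted reliability = 0.547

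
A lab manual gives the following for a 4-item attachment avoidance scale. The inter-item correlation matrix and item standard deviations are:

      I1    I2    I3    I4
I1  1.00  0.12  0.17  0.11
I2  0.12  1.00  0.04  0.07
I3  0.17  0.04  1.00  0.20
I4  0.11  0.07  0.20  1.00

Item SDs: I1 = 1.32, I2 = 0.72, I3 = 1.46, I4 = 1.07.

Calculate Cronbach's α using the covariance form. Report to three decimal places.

Cronbach's α = 0.355

Σσ²ᵢ = 1.32² + 0.72² + 1.46² + 1.07² = 5.5373
Covariances σ_ij = r_ij · s_i · s_j:
  σ(I1,I2) = 0.12 × 1.32 × 0.72 = 0.1140
  σ(I1,I3) = 0.17 × 1.32 × 1.46 = 0.3276
  σ(I1,I4) = 0.11 × 1.32 × 1.07 = 0.1554
  σ(I2,I3) = 0.04 × 0.72 × 1.46 = 0.0420
  σ(I2,I4) = 0.07 × 0.72 × 1.07 = 0.0539
  σ(I3,I4) = 0.20 × 1.46 × 1.07 = 0.3124
σ²_T = Σσ²ᵢ + 2·Σσ_ij = 5.5373 + 2 × 1.0053 = 7.5479
α = (4/3)·(1 − 5.5373/7.5479) = 0.355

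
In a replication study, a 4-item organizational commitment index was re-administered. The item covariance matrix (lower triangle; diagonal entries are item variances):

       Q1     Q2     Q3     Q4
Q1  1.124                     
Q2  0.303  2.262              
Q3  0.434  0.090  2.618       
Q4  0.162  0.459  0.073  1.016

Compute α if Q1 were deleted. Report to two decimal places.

α = 0.26

Remaining items: Q2, Q3, Q4 (k = 3).
ΣVar(i) = 2.262 + 2.618 + 1.016 = 5.896
total variance = 5.896 + 2 × 0.622 = 7.140
α (item deleted) = (3/2)·(1 − 5.896/7.140) = 0.26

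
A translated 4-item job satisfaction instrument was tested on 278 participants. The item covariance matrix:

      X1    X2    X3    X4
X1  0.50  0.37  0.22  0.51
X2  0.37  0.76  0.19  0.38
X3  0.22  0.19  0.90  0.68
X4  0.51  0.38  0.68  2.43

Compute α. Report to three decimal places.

Σσ²ᵢ = 0.50 + 0.76 + 0.90 + 2.43 = 4.59
Sum of the distinct covariances = 2.35
Var(T) = 4.59 + 2 × 2.35 = 9.29
α = (k/(k−1))·(1 − Σσ²ᵢ/Var(T)) = (4/3)·(1 − 4.59/9.29) = 0.675

α = 0.675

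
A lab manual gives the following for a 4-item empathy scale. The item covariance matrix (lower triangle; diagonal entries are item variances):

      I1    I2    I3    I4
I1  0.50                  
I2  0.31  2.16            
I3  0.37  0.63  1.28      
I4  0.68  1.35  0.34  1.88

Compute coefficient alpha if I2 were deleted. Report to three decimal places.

Remaining items: I1, I3, I4 (k = 3).
Σσ²ᵢ = 0.50 + 1.28 + 1.88 = 3.66
total variance = 3.66 + 2 × 1.39 = 6.44
α (item deleted) = (3/2)·(1 − 3.66/6.44) = 0.648

α = 0.648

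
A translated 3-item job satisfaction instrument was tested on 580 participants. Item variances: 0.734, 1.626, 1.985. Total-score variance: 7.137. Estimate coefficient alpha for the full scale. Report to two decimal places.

coefficient alpha = 0.59

Σσ²ᵢ = 0.734 + 1.626 + 1.985 = 4.345
α = (k/(k−1))·(1 − Σσ²ᵢ/σ²_total) = (3/2)·(1 − 4.345/7.137) = 0.59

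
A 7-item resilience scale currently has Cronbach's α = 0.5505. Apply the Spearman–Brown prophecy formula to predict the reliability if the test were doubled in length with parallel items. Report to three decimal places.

Length factor m = 2
α' = m·α / (1 + (m−1)·α)
   = 2 × 0.5505 / (1 + (2 − 1) × 0.5505)
   = 1.1010 / 1.5505 = 0.710

predicted reliability = 0.710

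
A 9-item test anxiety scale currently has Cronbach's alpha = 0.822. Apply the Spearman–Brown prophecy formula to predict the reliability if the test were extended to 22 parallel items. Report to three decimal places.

predicted reliability = 0.919

Length factor m = 22/9 = 2.4444
α' = m·α / (1 + (m−1)·α)
   = 22/9 × 0.822 / (1 + (22/9 − 1) × 0.822)
   = 2.0093 / 2.1873 = 0.919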